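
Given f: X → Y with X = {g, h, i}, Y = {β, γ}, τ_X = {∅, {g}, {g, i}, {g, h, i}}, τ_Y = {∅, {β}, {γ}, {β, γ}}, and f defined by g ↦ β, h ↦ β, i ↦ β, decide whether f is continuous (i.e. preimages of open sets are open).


f IS continuous.

Compute f^{-1}(U) for each U ∈ τ_Y:
  U = ∅: f^{-1}(U) = ∅ ∈ τ_X ✓.
  U = {β}: f^{-1}(U) = {g, h, i} ∈ τ_X ✓.
  U = {γ}: f^{-1}(U) = ∅ ∈ τ_X ✓.
  U = {β, γ}: f^{-1}(U) = {g, h, i} ∈ τ_X ✓.
Every preimage lies in τ_X, so f IS continuous.


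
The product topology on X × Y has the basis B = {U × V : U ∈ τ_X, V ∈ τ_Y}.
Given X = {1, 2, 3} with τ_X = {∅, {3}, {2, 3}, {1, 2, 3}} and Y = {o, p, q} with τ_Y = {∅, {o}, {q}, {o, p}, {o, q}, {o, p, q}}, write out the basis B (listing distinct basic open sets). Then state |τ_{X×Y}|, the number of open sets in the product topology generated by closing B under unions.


Basis B = {∅ × ∅, {3} × {o}, {3} × {q}, {2, 3} × {o}, {2, 3} × {q}, {3} × {o, p}, {3} × {o, q}, {1, 2, 3} × {o}, {1, 2, 3} × {q}, {3} × {o, p, q}, {2, 3} × {o, p}, {2, 3} × {o, q}, {1, 2, 3} × {o, p}, {1, 2, 3} × {o, q}, {2, 3} × {o, p, q}, {1, 2, 3} × {o, p, q}}; |τ_{X×Y}| = 40.

Enumerate products U × V with U ∈ τ_X, V ∈ τ_Y (deduplicated):
  ∅ × ∅ = {} (∅)
  {3} × {o} = {(3,o)}
  {3} × {q} = {(3,q)}
  {2, 3} × {o} = {(2,o), (3,o)}
  {2, 3} × {q} = {(2,q), (3,q)}
  {3} × {o, p} = {(3,o), (3,p)}
  {3} × {o, q} = {(3,o), (3,q)}
  {1, 2, 3} × {o} = {(1,o), (2,o), (3,o)}
  {1, 2, 3} × {q} = {(1,q), (2,q), (3,q)}
  {3} × {o, p, q} = {(3,o), (3,p), (3,q)}
  {2, 3} × {o, p} = {(2,o), (2,p), (3,o), (3,p)}
  {2, 3} × {o, q} = {(2,o), (2,q), (3,o), (3,q)}
  {1, 2, 3} × {o, p} = {(1,o), (1,p), (2,o), (2,p), (3,o), (3,p)}
  {1, 2, 3} × {o, q} = {(1,o), (1,q), (2,o), (2,q), (3,o), (3,q)}
  {2, 3} × {o, p, q} = {(2,o), (2,p), (2,q), (3,o), (3,p), (3,q)}
  {1, 2, 3} × {o, p, q} = {(1,o), (1,p), (1,q), (2,o), (2,p), (2,q), (3,o), (3,p), (3,q)}
These 16 distinct sets form the basis B.
Close under arbitrary unions to get τ_{X×Y}; counting gives |τ_{X×Y}| = 40.


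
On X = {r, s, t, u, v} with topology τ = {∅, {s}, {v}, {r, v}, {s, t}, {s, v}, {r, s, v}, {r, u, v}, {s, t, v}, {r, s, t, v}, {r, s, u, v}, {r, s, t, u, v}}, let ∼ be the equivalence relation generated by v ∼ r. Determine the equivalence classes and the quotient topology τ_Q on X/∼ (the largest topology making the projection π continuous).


X/∼ = {[r=v], [s], [t], [u]}; |τ_Q| = 9.

Equivalence classes: [r=v], [s], [t], [u].
Quotient map π: X → X/∼ sends r ↦ [r=v], s ↦ [s], t ↦ [t], u ↦ [u], v ↦ [r=v].
For each subset V ⊆ X/∼, compute π^{-1}(V) ⊆ X and check whether π^{-1}(V) ∈ τ. V is open in τ_Q iff π^{-1}(V) ∈ τ.
  V = {}: π^{-1}(V) = ∅ ∈ τ ✓.
  V = {[r=v]}: π^{-1}(V) = {r, v} ∈ τ ✓.
  V = {[s]}: π^{-1}(V) = {s} ∈ τ ✓.
  V = {[r=v], [s]}: π^{-1}(V) = {r, s, v} ∈ τ ✓.
  V = {[t]}: π^{-1}(V) = {t} ∉ τ ✗.
  V = {[r=v], [t]}: π^{-1}(V) = {r, t, v} ∉ τ ✗.
  V = {[s], [t]}: π^{-1}(V) = {s, t} ∈ τ ✓.
  V = {[r=v], [s], [t]}: π^{-1}(V) = {r, s, t, v} ∈ τ ✓.
  V = {[u]}: π^{-1}(V) = {u} ∉ τ ✗.
  V = {[r=v], [u]}: π^{-1}(V) = {r, u, v} ∈ τ ✓.
  V = {[s], [u]}: π^{-1}(V) = {s, u} ∉ τ ✗.
  V = {[r=v], [s], [u]}: π^{-1}(V) = {r, s, u, v} ∈ τ ✓.
  V = {[t], [u]}: π^{-1}(V) = {t, u} ∉ τ ✗.
  V = {[r=v], [t], [u]}: π^{-1}(V) = {r, t, u, v} ∉ τ ✗.
  V = {[s], [t], [u]}: π^{-1}(V) = {s, t, u} ∉ τ ✗.
  V = {[r=v], [s], [t], [u]}: π^{-1}(V) = {r, s, t, u, v} ∈ τ ✓.
Open sets in the quotient: τ_Q = {{}, {[r=v]}, {[s]}, {[r=v], [s]}, {[s], [t]}, {[r=v], [s], [t]}, {[r=v], [u]}, {[r=v], [s], [u]}, {[r=v], [s], [t], [u]}} (9 elements).


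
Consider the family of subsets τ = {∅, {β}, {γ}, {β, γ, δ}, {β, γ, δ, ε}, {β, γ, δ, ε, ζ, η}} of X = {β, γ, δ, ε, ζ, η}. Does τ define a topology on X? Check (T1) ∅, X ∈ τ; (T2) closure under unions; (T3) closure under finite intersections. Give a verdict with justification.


τ is NOT a topology on X.

Axiom (T1): ∅ ∈ τ? Yes; X ∈ τ? Yes.
Axiom (T2/T3): check pairwise unions and intersections of members of τ.
Counterexample for (T2): {β} ∪ {γ} = {β, γ} ∉ τ. Therefore τ is NOT a topology.


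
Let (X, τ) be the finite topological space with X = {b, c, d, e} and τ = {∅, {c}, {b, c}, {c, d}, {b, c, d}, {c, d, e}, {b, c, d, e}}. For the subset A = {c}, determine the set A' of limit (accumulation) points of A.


A' = {b, d, e}

For each x ∈ X, list the open sets U ∈ τ with x ∈ U, then check whether U ∩ (A ∖ {x}) ≠ ∅ for every such U.
  x = b: opens ∋ x are {b, c}, {b, c, d}, {b, c, d, e}; each meets A ∖ {b}, so x IS a limit point.
  x = c: open {c} ∋ x has {c} ∩ (A ∖ {c}) = ∅, so x is NOT a limit point.
  x = d: opens ∋ x are {c, d}, {b, c, d}, {c, d, e}, {b, c, d, e}; each meets A ∖ {d}, so x IS a limit point.
  x = e: opens ∋ x are {c, d, e}, {b, c, d, e}; each meets A ∖ {e}, so x IS a limit point.
Collecting: A' = {b, d, e}.


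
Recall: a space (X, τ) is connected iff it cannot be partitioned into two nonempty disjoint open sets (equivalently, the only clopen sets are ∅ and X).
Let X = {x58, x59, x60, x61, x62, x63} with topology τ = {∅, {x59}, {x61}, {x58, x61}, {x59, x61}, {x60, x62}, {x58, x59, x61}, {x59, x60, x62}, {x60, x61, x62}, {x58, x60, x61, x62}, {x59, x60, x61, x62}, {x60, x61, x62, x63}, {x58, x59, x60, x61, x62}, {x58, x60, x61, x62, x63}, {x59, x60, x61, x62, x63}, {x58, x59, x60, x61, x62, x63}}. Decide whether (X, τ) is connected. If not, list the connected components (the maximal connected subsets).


(X, τ) is disconnected; components = [{x59}, {x58, x60, x61, x62, x63}].

Find clopen sets (U ∈ τ with X ∖ U ∈ τ):
  U = ∅, X ∖ U = {x58, x59, x60, x61, x62, x63} — both open, so U is clopen.
  U = {x59}, X ∖ U = {x58, x60, x61, x62, x63} — both open, so U is clopen.
  U = {x58, x60, x61, x62, x63}, X ∖ U = {x59} — both open, so U is clopen.
  U = {x58, x59, x60, x61, x62, x63}, X ∖ U = ∅ — both open, so U is clopen.
Nontrivial clopen(s) exist: e.g. {x59}. So (X, τ) is disconnected.
Compute connected components by grouping points that agree on all clopens:
  component: {x59}
  component: {x58, x60, x61, x62, x63}


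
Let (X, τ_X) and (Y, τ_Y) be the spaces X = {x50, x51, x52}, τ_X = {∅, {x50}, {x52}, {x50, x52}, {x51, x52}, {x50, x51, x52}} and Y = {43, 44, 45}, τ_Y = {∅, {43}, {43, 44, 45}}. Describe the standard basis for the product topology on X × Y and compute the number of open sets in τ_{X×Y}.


Basis B = {∅ × ∅, {x50} × {43}, {x52} × {43}, {x50, x52} × {43}, {x51, x52} × {43}, {x50} × {43, 44, 45}, {x50, x51, x52} × {43}, {x52} × {43, 44, 45}, {x50, x52} × {43, 44, 45}, {x51, x52} × {43, 44, 45}, {x50, x51, x52} × {43, 44, 45}}; |τ_{X×Y}| = 18.

Enumerate products U × V with U ∈ τ_X, V ∈ τ_Y (deduplicated):
  ∅ × ∅ = {} (∅)
  {x50} × {43} = {(x50,43)}
  {x52} × {43} = {(x52,43)}
  {x50, x52} × {43} = {(x50,43), (x52,43)}
  {x51, x52} × {43} = {(x51,43), (x52,43)}
  {x50} × {43, 44, 45} = {(x50,43), (x50,44), (x50,45)}
  {x50, x51, x52} × {43} = {(x50,43), (x51,43), (x52,43)}
  {x52} × {43, 44, 45} = {(x52,43), (x52,44), (x52,45)}
  {x50, x52} × {43, 44, 45} = {(x50,43), (x50,44), (x50,45), (x52,43), (x52,44), (x52,45)}
  {x51, x52} × {43, 44, 45} = {(x51,43), (x51,44), (x51,45), (x52,43), (x52,44), (x52,45)}
  {x50, x51, x52} × {43, 44, 45} = {(x50,43), (x50,44), (x50,45), (x51,43), (x51,44), (x51,45), (x52,43), (x52,44), (x52,45)}
These 11 distinct sets form the basis B.
Close under arbitrary unions to get τ_{X×Y}; counting gives |τ_{X×Y}| = 18.


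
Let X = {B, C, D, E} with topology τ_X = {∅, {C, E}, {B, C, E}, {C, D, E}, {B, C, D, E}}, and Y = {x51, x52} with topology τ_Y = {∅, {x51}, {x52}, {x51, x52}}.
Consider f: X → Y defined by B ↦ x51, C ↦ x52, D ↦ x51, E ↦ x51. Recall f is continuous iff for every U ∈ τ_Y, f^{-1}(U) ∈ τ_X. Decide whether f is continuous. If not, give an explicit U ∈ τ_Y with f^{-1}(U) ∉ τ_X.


f is NOT continuous.

Compute f^{-1}(U) for each U ∈ τ_Y:
  U = ∅: f^{-1}(U) = ∅ ∈ τ_X ✓.
  U = {x51}: f^{-1}(U) = {B, D, E} ∉ τ_X ✗.
  U = {x52}: f^{-1}(U) = {C} ∉ τ_X ✗.
  U = {x51, x52}: f^{-1}(U) = {B, C, D, E} ∈ τ_X ✓.
Found U = {x51} with f^{-1}(U) = {B, D, E} not in τ_X. Therefore f is NOT continuous.


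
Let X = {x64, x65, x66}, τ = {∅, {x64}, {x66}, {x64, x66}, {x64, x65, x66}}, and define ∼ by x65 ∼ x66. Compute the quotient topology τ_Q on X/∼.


X/∼ = {[x64], [x65=x66]}; |τ_Q| = 3.

Equivalence classes: [x64], [x65=x66].
Quotient map π: X → X/∼ sends x64 ↦ [x64], x65 ↦ [x65=x66], x66 ↦ [x65=x66].
For each subset V ⊆ X/∼, compute π^{-1}(V) ⊆ X and check whether π^{-1}(V) ∈ τ. V is open in τ_Q iff π^{-1}(V) ∈ τ.
  V = {}: π^{-1}(V) = ∅ ∈ τ ✓.
  V = {[x64]}: π^{-1}(V) = {x64} ∈ τ ✓.
  V = {[x65=x66]}: π^{-1}(V) = {x65, x66} ∉ τ ✗.
  V = {[x64], [x65=x66]}: π^{-1}(V) = {x64, x65, x66} ∈ τ ✓.
Open sets in the quotient: τ_Q = {{}, {[x64]}, {[x64], [x65=x66]}} (3 elements).


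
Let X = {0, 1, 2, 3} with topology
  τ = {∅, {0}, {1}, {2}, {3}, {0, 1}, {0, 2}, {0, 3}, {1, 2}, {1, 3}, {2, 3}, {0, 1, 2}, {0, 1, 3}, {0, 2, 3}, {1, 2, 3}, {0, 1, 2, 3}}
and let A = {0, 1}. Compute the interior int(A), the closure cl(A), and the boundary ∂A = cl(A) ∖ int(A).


int(A) = {0, 1}, cl(A) = {0, 1}, ∂A = ∅.

Closed sets in (X, τ) are complements of opens:
  closed(X, τ) = {∅, {0}, {1}, {2}, {3}, {0, 1}, {0, 2}, {0, 3}, {1, 2}, {1, 3}, {2, 3}, {0, 1, 2}, {0, 1, 3}, {0, 2, 3}, {1, 2, 3}, {0, 1, 2, 3}}.
int(A) = ⋃ {U ∈ τ : U ⊆ A}. Opens contained in A: ∅, {0}, {1}, {0, 1}.
Taking the union of these: int(A) = {0, 1}.
cl(A) = ⋂ {C closed : A ⊆ C}. Closed sets containing A: {0, 1}, {0, 1, 2}, {0, 1, 3}, {0, 1, 2, 3}.
Intersecting these: cl(A) = {0, 1}.
∂A = cl(A) ∖ int(A) = {0, 1} ∖ {0, 1} = ∅.


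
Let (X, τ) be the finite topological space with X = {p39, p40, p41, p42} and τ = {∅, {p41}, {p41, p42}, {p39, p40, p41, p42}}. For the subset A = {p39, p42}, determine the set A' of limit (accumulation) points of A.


A' = {p39, p40}

For each x ∈ X, list the open sets U ∈ τ with x ∈ U, then check whether U ∩ (A ∖ {x}) ≠ ∅ for every such U.
  x = p39: opens ∋ x are {p39, p40, p41, p42}; each meets A ∖ {p39}, so x IS a limit point.
  x = p40: opens ∋ x are {p39, p40, p41, p42}; each meets A ∖ {p40}, so x IS a limit point.
  x = p41: open {p41} ∋ x has {p41} ∩ (A ∖ {p41}) = ∅, so x is NOT a limit point.
  x = p42: open {p41, p42} ∋ x has {p41, p42} ∩ (A ∖ {p42}) = ∅, so x is NOT a limit point.
Collecting: A' = {p39, p40}.


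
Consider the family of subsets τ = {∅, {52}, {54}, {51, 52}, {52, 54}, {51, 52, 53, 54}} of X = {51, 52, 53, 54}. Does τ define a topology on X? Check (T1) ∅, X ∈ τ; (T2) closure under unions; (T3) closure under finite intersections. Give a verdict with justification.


τ is NOT a topology on X.

Axiom (T1): ∅ ∈ τ? Yes; X ∈ τ? Yes.
Axiom (T2/T3): check pairwise unions and intersections of members of τ.
Counterexample for (T2): {54} ∪ {51, 52} = {51, 52, 54} ∉ τ. Therefore τ is NOT a topology.


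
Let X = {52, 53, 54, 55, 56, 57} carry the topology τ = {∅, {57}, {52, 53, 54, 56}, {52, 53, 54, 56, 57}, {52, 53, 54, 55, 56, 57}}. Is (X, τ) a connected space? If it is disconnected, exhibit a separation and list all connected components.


(X, τ) is connected.

Find clopen sets (U ∈ τ with X ∖ U ∈ τ):
  U = ∅, X ∖ U = {52, 53, 54, 55, 56, 57} — both open, so U is clopen.
  U = {52, 53, 54, 55, 56, 57}, X ∖ U = ∅ — both open, so U is clopen.
Only trivial clopens (∅ and X) exist, so (X, τ) is connected.
Compute connected components by grouping points that agree on all clopens:
  component: {52, 53, 54, 55, 56, 57}


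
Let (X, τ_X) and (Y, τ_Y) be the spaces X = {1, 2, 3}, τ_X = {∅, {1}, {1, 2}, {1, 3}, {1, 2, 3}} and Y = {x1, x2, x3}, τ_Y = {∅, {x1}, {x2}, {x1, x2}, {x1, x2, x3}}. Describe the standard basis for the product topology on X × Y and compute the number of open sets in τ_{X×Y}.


Basis B = {∅ × ∅, {1} × {x1}, {1} × {x2}, {1} × {x1, x2}, {1, 2} × {x1}, {1, 3} × {x1}, {1, 2} × {x2}, {1, 3} × {x2}, {1} × {x1, x2, x3}, {1, 2, 3} × {x1}, {1, 2, 3} × {x2}, {1, 2} × {x1, x2}, {1, 3} × {x1, x2}, {1, 2} × {x1, x2, x3}, {1, 3} × {x1, x2, x3}, {1, 2, 3} × {x1, x2}, {1, 2, 3} × {x1, x2, x3}}; |τ_{X×Y}| = 50.

Enumerate products U × V with U ∈ τ_X, V ∈ τ_Y (deduplicated):
  ∅ × ∅ = {} (∅)
  {1} × {x1} = {(1,x1)}
  {1} × {x2} = {(1,x2)}
  {1} × {x1, x2} = {(1,x1), (1,x2)}
  {1, 2} × {x1} = {(1,x1), (2,x1)}
  {1, 3} × {x1} = {(1,x1), (3,x1)}
  {1, 2} × {x2} = {(1,x2), (2,x2)}
  {1, 3} × {x2} = {(1,x2), (3,x2)}
  {1} × {x1, x2, x3} = {(1,x1), (1,x2), (1,x3)}
  {1, 2, 3} × {x1} = {(1,x1), (2,x1), (3,x1)}
  {1, 2, 3} × {x2} = {(1,x2), (2,x2), (3,x2)}
  {1, 2} × {x1, x2} = {(1,x1), (1,x2), (2,x1), (2,x2)}
  {1, 3} × {x1, x2} = {(1,x1), (1,x2), (3,x1), (3,x2)}
  {1, 2} × {x1, x2, x3} = {(1,x1), (1,x2), (1,x3), (2,x1), (2,x2), (2,x3)}
  {1, 3} × {x1, x2, x3} = {(1,x1), (1,x2), (1,x3), (3,x1), (3,x2), (3,x3)}
  {1, 2, 3} × {x1, x2} = {(1,x1), (1,x2), (2,x1), (2,x2), (3,x1), (3,x2)}
  {1, 2, 3} × {x1, x2, x3} = {(1,x1), (1,x2), (1,x3), (2,x1), (2,x2), (2,x3), (3,x1), (3,x2), (3,x3)}
These 17 distinct sets form the basis B.
Close under arbitrary unions to get τ_{X×Y}; counting gives |τ_{X×Y}| = 50.


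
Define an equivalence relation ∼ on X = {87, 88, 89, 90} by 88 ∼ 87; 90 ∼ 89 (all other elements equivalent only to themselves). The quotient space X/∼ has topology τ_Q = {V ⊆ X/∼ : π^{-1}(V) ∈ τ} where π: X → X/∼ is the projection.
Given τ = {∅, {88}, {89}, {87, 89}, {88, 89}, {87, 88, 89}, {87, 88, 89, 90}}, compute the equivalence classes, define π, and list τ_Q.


X/∼ = {[87=88], [89=90]}; |τ_Q| = 2.

Equivalence classes: [87=88], [89=90].
Quotient map π: X → X/∼ sends 87 ↦ [87=88], 88 ↦ [87=88], 89 ↦ [89=90], 90 ↦ [89=90].
For each subset V ⊆ X/∼, compute π^{-1}(V) ⊆ X and check whether π^{-1}(V) ∈ τ. V is open in τ_Q iff π^{-1}(V) ∈ τ.
  V = {}: π^{-1}(V) = ∅ ∈ τ ✓.
  V = {[87=88]}: π^{-1}(V) = {87, 88} ∉ τ ✗.
  V = {[89=90]}: π^{-1}(V) = {89, 90} ∉ τ ✗.
  V = {[87=88], [89=90]}: π^{-1}(V) = {87, 88, 89, 90} ∈ τ ✓.
Open sets in the quotient: τ_Q = {{}, {[87=88], [89=90]}} (2 elements).


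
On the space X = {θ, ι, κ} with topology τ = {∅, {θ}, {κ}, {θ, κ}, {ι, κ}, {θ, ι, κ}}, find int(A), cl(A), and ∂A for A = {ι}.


int(A) = ∅, cl(A) = {ι}, ∂A = {ι}.

Closed sets in (X, τ) are complements of opens:
  closed(X, τ) = {∅, {θ}, {ι}, {θ, ι}, {ι, κ}, {θ, ι, κ}}.
int(A) = ⋃ {U ∈ τ : U ⊆ A}. Opens contained in A: ∅.
Taking the union of these: int(A) = ∅.
cl(A) = ⋂ {C closed : A ⊆ C}. Closed sets containing A: {ι}, {θ, ι}, {ι, κ}, {θ, ι, κ}.
Intersecting these: cl(A) = {ι}.
∂A = cl(A) ∖ int(A) = {ι} ∖ ∅ = {ι}.


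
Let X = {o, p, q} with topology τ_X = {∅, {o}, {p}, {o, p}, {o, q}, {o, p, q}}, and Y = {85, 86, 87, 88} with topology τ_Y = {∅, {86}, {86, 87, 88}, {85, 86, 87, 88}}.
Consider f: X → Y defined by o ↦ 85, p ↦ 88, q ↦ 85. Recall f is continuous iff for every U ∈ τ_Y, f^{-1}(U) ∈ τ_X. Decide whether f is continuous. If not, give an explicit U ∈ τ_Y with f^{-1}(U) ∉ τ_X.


f IS continuous.

Compute f^{-1}(U) for each U ∈ τ_Y:
  U = ∅: f^{-1}(U) = ∅ ∈ τ_X ✓.
  U = {86}: f^{-1}(U) = ∅ ∈ τ_X ✓.
  U = {86, 87, 88}: f^{-1}(U) = {p} ∈ τ_X ✓.
  U = {85, 86, 87, 88}: f^{-1}(U) = {o, p, q} ∈ τ_X ✓.
Every preimage lies in τ_X, so f IS continuous.


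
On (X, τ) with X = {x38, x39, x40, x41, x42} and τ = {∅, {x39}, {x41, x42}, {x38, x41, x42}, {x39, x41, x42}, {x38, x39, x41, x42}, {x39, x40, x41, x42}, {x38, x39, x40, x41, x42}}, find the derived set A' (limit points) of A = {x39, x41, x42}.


A' = {x38, x40, x41, x42}

For each x ∈ X, list the open sets U ∈ τ with x ∈ U, then check whether U ∩ (A ∖ {x}) ≠ ∅ for every such U.
  x = x38: opens ∋ x are {x38, x41, x42}, {x38, x39, x41, x42}, {x38, x39, x40, x41, x42}; each meets A ∖ {x38}, so x IS a limit point.
  x = x39: open {x39} ∋ x has {x39} ∩ (A ∖ {x39}) = ∅, so x is NOT a limit point.
  x = x40: opens ∋ x are {x39, x40, x41, x42}, {x38, x39, x40, x41, x42}; each meets A ∖ {x40}, so x IS a limit point.
  x = x41: opens ∋ x are {x41, x42}, {x38, x41, x42}, {x39, x41, x42}, {x38, x39, x41, x42}, {x39, x40, x41, x42}, {x38, x39, x40, x41, x42}; each meets A ∖ {x41}, so x IS a limit point.
  x = x42: opens ∋ x are {x41, x42}, {x38, x41, x42}, {x39, x41, x42}, {x38, x39, x41, x42}, {x39, x40, x41, x42}, {x38, x39, x40, x41, x42}; each meets A ∖ {x42}, so x IS a limit point.
Collecting: A' = {x38, x40, x41, x42}.


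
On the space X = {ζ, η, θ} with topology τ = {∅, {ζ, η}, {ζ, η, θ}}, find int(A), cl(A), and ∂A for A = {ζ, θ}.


int(A) = ∅, cl(A) = {ζ, η, θ}, ∂A = {ζ, η, θ}.

Closed sets in (X, τ) are complements of opens:
  closed(X, τ) = {∅, {θ}, {ζ, η, θ}}.
int(A) = ⋃ {U ∈ τ : U ⊆ A}. Opens contained in A: ∅.
Taking the union of these: int(A) = ∅.
cl(A) = ⋂ {C closed : A ⊆ C}. Closed sets containing A: {ζ, η, θ}.
Intersecting these: cl(A) = {ζ, η, θ}.
∂A = cl(A) ∖ int(A) = {ζ, η, θ} ∖ ∅ = {ζ, η, θ}.


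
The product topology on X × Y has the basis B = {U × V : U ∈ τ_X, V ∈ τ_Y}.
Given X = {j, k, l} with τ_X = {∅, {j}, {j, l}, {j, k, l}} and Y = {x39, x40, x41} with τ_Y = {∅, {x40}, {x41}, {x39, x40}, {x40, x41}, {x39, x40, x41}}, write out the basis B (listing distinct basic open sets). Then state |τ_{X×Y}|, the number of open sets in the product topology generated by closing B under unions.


Basis B = {∅ × ∅, {j} × {x40}, {j} × {x41}, {j} × {x39, x40}, {j} × {x40, x41}, {j, l} × {x40}, {j, l} × {x41}, {j} × {x39, x40, x41}, {j, k, l} × {x40}, {j, k, l} × {x41}, {j, l} × {x39, x40}, {j, l} × {x40, x41}, {j, l} × {x39, x40, x41}, {j, k, l} × {x39, x40}, {j, k, l} × {x40, x41}, {j, k, l} × {x39, x40, x41}}; |τ_{X×Y}| = 40.

Enumerate products U × V with U ∈ τ_X, V ∈ τ_Y (deduplicated):
  ∅ × ∅ = {} (∅)
  {j} × {x40} = {(j,x40)}
  {j} × {x41} = {(j,x41)}
  {j} × {x39, x40} = {(j,x39), (j,x40)}
  {j} × {x40, x41} = {(j,x40), (j,x41)}
  {j, l} × {x40} = {(j,x40), (l,x40)}
  {j, l} × {x41} = {(j,x41), (l,x41)}
  {j} × {x39, x40, x41} = {(j,x39), (j,x40), (j,x41)}
  {j, k, l} × {x40} = {(j,x40), (k,x40), (l,x40)}
  {j, k, l} × {x41} = {(j,x41), (k,x41), (l,x41)}
  {j, l} × {x39, x40} = {(j,x39), (j,x40), (l,x39), (l,x40)}
  {j, l} × {x40, x41} = {(j,x40), (j,x41), (l,x40), (l,x41)}
  {j, l} × {x39, x40, x41} = {(j,x39), (j,x40), (j,x41), (l,x39), (l,x40), (l,x41)}
  {j, k, l} × {x39, x40} = {(j,x39), (j,x40), (k,x39), (k,x40), (l,x39), (l,x40)}
  {j, k, l} × {x40, x41} = {(j,x40), (j,x41), (k,x40), (k,x41), (l,x40), (l,x41)}
  {j, k, l} × {x39, x40, x41} = {(j,x39), (j,x40), (j,x41), (k,x39), (k,x40), (k,x41), (l,x39), (l,x40), (l,x41)}
These 16 distinct sets form the basis B.
Close under arbitrary unions to get τ_{X×Y}; counting gives |τ_{X×Y}| = 40.


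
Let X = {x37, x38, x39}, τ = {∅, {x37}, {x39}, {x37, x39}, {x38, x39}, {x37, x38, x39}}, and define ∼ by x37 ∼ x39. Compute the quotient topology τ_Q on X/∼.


X/∼ = {[x37=x39], [x38]}; |τ_Q| = 3.

Equivalence classes: [x37=x39], [x38].
Quotient map π: X → X/∼ sends x37 ↦ [x37=x39], x38 ↦ [x38], x39 ↦ [x37=x39].
For each subset V ⊆ X/∼, compute π^{-1}(V) ⊆ X and check whether π^{-1}(V) ∈ τ. V is open in τ_Q iff π^{-1}(V) ∈ τ.
  V = {}: π^{-1}(V) = ∅ ∈ τ ✓.
  V = {[x37=x39]}: π^{-1}(V) = {x37, x39} ∈ τ ✓.
  V = {[x38]}: π^{-1}(V) = {x38} ∉ τ ✗.
  V = {[x37=x39], [x38]}: π^{-1}(V) = {x37, x38, x39} ∈ τ ✓.
Open sets in the quotient: τ_Q = {{}, {[x37=x39]}, {[x37=x39], [x38]}} (3 elements).


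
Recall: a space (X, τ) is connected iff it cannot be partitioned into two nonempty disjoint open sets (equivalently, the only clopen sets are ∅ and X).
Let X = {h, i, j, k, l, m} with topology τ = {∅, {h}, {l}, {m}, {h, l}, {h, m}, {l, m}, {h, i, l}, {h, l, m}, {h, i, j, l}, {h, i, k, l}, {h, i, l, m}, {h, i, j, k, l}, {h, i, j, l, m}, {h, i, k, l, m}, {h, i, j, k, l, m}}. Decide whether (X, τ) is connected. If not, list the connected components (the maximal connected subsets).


(X, τ) is disconnected; components = [{m}, {h, i, j, k, l}].

Find clopen sets (U ∈ τ with X ∖ U ∈ τ):
  U = ∅, X ∖ U = {h, i, j, k, l, m} — both open, so U is clopen.
  U = {m}, X ∖ U = {h, i, j, k, l} — both open, so U is clopen.
  U = {h, i, j, k, l}, X ∖ U = {m} — both open, so U is clopen.
  U = {h, i, j, k, l, m}, X ∖ U = ∅ — both open, so U is clopen.
Nontrivial clopen(s) exist: e.g. {h, i, j, k, l}. So (X, τ) is disconnected.
Compute connected components by grouping points that agree on all clopens:
  component: {m}
  component: {h, i, j, k, l}


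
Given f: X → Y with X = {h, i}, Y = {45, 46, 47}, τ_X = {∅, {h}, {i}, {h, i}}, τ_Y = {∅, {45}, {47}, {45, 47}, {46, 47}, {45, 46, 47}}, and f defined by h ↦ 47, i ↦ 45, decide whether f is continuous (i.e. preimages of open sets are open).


f IS continuous.

Compute f^{-1}(U) for each U ∈ τ_Y:
  U = ∅: f^{-1}(U) = ∅ ∈ τ_X ✓.
  U = {45}: f^{-1}(U) = {i} ∈ τ_X ✓.
  U = {47}: f^{-1}(U) = {h} ∈ τ_X ✓.
  U = {45, 47}: f^{-1}(U) = {h, i} ∈ τ_X ✓.
  U = {46, 47}: f^{-1}(U) = {h} ∈ τ_X ✓.
  U = {45, 46, 47}: f^{-1}(U) = {h, i} ∈ τ_X ✓.
Every preimage lies in τ_X, so f IS continuous.


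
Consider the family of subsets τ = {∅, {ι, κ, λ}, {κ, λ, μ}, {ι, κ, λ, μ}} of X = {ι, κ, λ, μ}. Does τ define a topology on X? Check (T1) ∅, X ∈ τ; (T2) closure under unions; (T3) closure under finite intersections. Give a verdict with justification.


τ is NOT a topology on X.

Axiom (T1): ∅ ∈ τ? Yes; X ∈ τ? Yes.
Axiom (T2/T3): check pairwise unions and intersections of members of τ.
Counterexample for (T3): {ι, κ, λ} ∩ {κ, λ, μ} = {κ, λ} ∉ τ. Therefore τ is NOT a topology.


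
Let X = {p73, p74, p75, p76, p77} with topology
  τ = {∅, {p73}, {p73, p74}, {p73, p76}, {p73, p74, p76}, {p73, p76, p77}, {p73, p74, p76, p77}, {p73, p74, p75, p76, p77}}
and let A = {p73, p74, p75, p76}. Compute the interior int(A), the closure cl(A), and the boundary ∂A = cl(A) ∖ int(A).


int(A) = {p73, p74, p76}, cl(A) = {p73, p74, p75, p76, p77}, ∂A = {p75, p77}.

Closed sets in (X, τ) are complements of opens:
  closed(X, τ) = {∅, {p75}, {p74, p75}, {p75, p77}, {p74, p75, p77}, {p75, p76, p77}, {p74, p75, p76, p77}, {p73, p74, p75, p76, p77}}.
int(A) = ⋃ {U ∈ τ : U ⊆ A}. Opens contained in A: ∅, {p73}, {p73, p74}, {p73, p76}, {p73, p74, p76}.
Taking the union of these: int(A) = {p73, p74, p76}.
cl(A) = ⋂ {C closed : A ⊆ C}. Closed sets containing A: {p73, p74, p75, p76, p77}.
Intersecting these: cl(A) = {p73, p74, p75, p76, p77}.
∂A = cl(A) ∖ int(A) = {p73, p74, p75, p76, p77} ∖ {p73, p74, p76} = {p75, p77}.


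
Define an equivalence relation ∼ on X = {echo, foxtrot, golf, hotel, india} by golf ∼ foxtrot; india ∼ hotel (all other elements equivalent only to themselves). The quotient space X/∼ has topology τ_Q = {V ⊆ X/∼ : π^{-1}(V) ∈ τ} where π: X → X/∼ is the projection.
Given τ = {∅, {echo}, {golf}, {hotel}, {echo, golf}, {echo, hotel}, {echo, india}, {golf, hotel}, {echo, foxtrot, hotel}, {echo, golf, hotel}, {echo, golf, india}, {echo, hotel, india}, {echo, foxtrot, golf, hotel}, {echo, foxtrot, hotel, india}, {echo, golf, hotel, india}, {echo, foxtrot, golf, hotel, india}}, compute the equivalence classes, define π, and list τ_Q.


X/∼ = {[echo], [foxtrot=golf], [hotel=india]}; |τ_Q| = 4.

Equivalence classes: [echo], [foxtrot=golf], [hotel=india].
Quotient map π: X → X/∼ sends echo ↦ [echo], foxtrot ↦ [foxtrot=golf], golf ↦ [foxtrot=golf], hotel ↦ [hotel=india], india ↦ [hotel=india].
For each subset V ⊆ X/∼, compute π^{-1}(V) ⊆ X and check whether π^{-1}(V) ∈ τ. V is open in τ_Q iff π^{-1}(V) ∈ τ.
  V = {}: π^{-1}(V) = ∅ ∈ τ ✓.
  V = {[echo]}: π^{-1}(V) = {echo} ∈ τ ✓.
  V = {[foxtrot=golf]}: π^{-1}(V) = {foxtrot, golf} ∉ τ ✗.
  V = {[echo], [foxtrot=golf]}: π^{-1}(V) = {echo, foxtrot, golf} ∉ τ ✗.
  V = {[hotel=india]}: π^{-1}(V) = {hotel, india} ∉ τ ✗.
  V = {[echo], [hotel=india]}: π^{-1}(V) = {echo, hotel, india} ∈ τ ✓.
  V = {[foxtrot=golf], [hotel=india]}: π^{-1}(V) = {foxtrot, golf, hotel, india} ∉ τ ✗.
  V = {[echo], [foxtrot=golf], [hotel=india]}: π^{-1}(V) = {echo, foxtrot, golf, hotel, india} ∈ τ ✓.
Open sets in the quotient: τ_Q = {{}, {[echo]}, {[echo], [hotel=india]}, {[echo], [foxtrot=golf], [hotel=india]}} (4 elements).


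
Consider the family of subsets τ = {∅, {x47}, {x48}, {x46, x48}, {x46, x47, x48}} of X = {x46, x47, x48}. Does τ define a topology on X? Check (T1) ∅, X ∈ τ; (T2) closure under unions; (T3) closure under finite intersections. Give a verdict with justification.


τ is NOT a topology on X.

Axiom (T1): ∅ ∈ τ? Yes; X ∈ τ? Yes.
Axiom (T2/T3): check pairwise unions and intersections of members of τ.
Counterexample for (T2): {x47} ∪ {x48} = {x47, x48} ∉ τ. Therefore τ is NOT a topology.


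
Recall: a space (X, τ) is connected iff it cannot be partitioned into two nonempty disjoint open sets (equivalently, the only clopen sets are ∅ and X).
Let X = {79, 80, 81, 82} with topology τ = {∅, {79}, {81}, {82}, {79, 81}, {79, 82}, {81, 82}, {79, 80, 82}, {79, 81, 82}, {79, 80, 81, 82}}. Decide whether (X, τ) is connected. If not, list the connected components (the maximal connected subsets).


(X, τ) is disconnected; components = [{81}, {79, 80, 82}].

Find clopen sets (U ∈ τ with X ∖ U ∈ τ):
  U = ∅, X ∖ U = {79, 80, 81, 82} — both open, so U is clopen.
  U = {81}, X ∖ U = {79, 80, 82} — both open, so U is clopen.
  U = {79, 80, 82}, X ∖ U = {81} — both open, so U is clopen.
  U = {79, 80, 81, 82}, X ∖ U = ∅ — both open, so U is clopen.
Nontrivial clopen(s) exist: e.g. {79, 80, 82}. So (X, τ) is disconnected.
Compute connected components by grouping points that agree on all clopens:
  component: {81}
  component: {79, 80, 82}


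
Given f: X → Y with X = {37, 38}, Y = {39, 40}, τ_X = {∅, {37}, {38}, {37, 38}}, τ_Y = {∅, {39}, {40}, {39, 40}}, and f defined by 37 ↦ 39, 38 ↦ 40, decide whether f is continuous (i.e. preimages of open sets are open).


f IS continuous.

Compute f^{-1}(U) for each U ∈ τ_Y:
  U = ∅: f^{-1}(U) = ∅ ∈ τ_X ✓.
  U = {39}: f^{-1}(U) = {37} ∈ τ_X ✓.
  U = {40}: f^{-1}(U) = {38} ∈ τ_X ✓.
  U = {39, 40}: f^{-1}(U) = {37, 38} ∈ τ_X ✓.
Every preimage lies in τ_X, so f IS continuous.


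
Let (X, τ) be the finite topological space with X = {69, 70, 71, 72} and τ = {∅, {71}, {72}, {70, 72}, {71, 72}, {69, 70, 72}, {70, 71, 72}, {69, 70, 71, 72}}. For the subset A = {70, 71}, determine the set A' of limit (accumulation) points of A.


A' = {69}

For each x ∈ X, list the open sets U ∈ τ with x ∈ U, then check whether U ∩ (A ∖ {x}) ≠ ∅ for every such U.
  x = 69: opens ∋ x are {69, 70, 72}, {69, 70, 71, 72}; each meets A ∖ {69}, so x IS a limit point.
  x = 70: open {70, 72} ∋ x has {70, 72} ∩ (A ∖ {70}) = ∅, so x is NOT a limit point.
  x = 71: open {71} ∋ x has {71} ∩ (A ∖ {71}) = ∅, so x is NOT a limit point.
  x = 72: open {72} ∋ x has {72} ∩ (A ∖ {72}) = ∅, so x is NOT a limit point.
Collecting: A' = {69}.


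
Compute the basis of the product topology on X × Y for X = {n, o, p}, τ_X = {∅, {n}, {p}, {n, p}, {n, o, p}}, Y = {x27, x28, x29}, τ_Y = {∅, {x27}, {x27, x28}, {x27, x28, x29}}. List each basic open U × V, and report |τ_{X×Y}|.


Basis B = {∅ × ∅, {n} × {x27}, {p} × {x27}, {n} × {x27, x28}, {n, p} × {x27}, {p} × {x27, x28}, {n} × {x27, x28, x29}, {n, o, p} × {x27}, {p} × {x27, x28, x29}, {n, p} × {x27, x28}, {n, p} × {x27, x28, x29}, {n, o, p} × {x27, x28}, {n, o, p} × {x27, x28, x29}}; |τ_{X×Y}| = 30.

Enumerate products U × V with U ∈ τ_X, V ∈ τ_Y (deduplicated):
  ∅ × ∅ = {} (∅)
  {n} × {x27} = {(n,x27)}
  {p} × {x27} = {(p,x27)}
  {n} × {x27, x28} = {(n,x27), (n,x28)}
  {n, p} × {x27} = {(n,x27), (p,x27)}
  {p} × {x27, x28} = {(p,x27), (p,x28)}
  {n} × {x27, x28, x29} = {(n,x27), (n,x28), (n,x29)}
  {n, o, p} × {x27} = {(n,x27), (o,x27), (p,x27)}
  {p} × {x27, x28, x29} = {(p,x27), (p,x28), (p,x29)}
  {n, p} × {x27, x28} = {(n,x27), (n,x28), (p,x27), (p,x28)}
  {n, p} × {x27, x28, x29} = {(n,x27), (n,x28), (n,x29), (p,x27), (p,x28), (p,x29)}
  {n, o, p} × {x27, x28} = {(n,x27), (n,x28), (o,x27), (o,x28), (p,x27), (p,x28)}
  {n, o, p} × {x27, x28, x29} = {(n,x27), (n,x28), (n,x29), (o,x27), (o,x28), (o,x29), (p,x27), (p,x28), (p,x29)}
These 13 distinct sets form the basis B.
Close under arbitrary unions to get τ_{X×Y}; counting gives |τ_{X×Y}| = 30.


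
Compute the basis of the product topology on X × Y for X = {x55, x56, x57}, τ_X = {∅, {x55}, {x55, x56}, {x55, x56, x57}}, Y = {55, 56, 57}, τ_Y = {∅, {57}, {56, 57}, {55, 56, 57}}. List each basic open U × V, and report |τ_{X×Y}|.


Basis B = {∅ × ∅, {x55} × {57}, {x55} × {56, 57}, {x55, x56} × {57}, {x55} × {55, 56, 57}, {x55, x56, x57} × {57}, {x55, x56} × {56, 57}, {x55, x56} × {55, 56, 57}, {x55, x56, x57} × {56, 57}, {x55, x56, x57} × {55, 56, 57}}; |τ_{X×Y}| = 20.

Enumerate products U × V with U ∈ τ_X, V ∈ τ_Y (deduplicated):
  ∅ × ∅ = {} (∅)
  {x55} × {57} = {(x55,57)}
  {x55} × {56, 57} = {(x55,56), (x55,57)}
  {x55, x56} × {57} = {(x55,57), (x56,57)}
  {x55} × {55, 56, 57} = {(x55,55), (x55,56), (x55,57)}
  {x55, x56, x57} × {57} = {(x55,57), (x56,57), (x57,57)}
  {x55, x56} × {56, 57} = {(x55,56), (x55,57), (x56,56), (x56,57)}
  {x55, x56} × {55, 56, 57} = {(x55,55), (x55,56), (x55,57), (x56,55), (x56,56), (x56,57)}
  {x55, x56, x57} × {56, 57} = {(x55,56), (x55,57), (x56,56), (x56,57), (x57,56), (x57,57)}
  {x55, x56, x57} × {55, 56, 57} = {(x55,55), (x55,56), (x55,57), (x56,55), (x56,56), (x56,57), (x57,55), (x57,56), (x57,57)}
These 10 distinct sets form the basis B.
Close under arbitrary unions to get τ_{X×Y}; counting gives |τ_{X×Y}| = 20.


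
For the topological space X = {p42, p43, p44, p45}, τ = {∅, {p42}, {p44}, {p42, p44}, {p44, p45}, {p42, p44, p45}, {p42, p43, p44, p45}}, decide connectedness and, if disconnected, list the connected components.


(X, τ) is connected.

Find clopen sets (U ∈ τ with X ∖ U ∈ τ):
  U = ∅, X ∖ U = {p42, p43, p44, p45} — both open, so U is clopen.
  U = {p42, p43, p44, p45}, X ∖ U = ∅ — both open, so U is clopen.
Only trivial clopens (∅ and X) exist, so (X, τ) is connected.
Compute connected components by grouping points that agree on all clopens:
  component: {p42, p43, p44, p45}


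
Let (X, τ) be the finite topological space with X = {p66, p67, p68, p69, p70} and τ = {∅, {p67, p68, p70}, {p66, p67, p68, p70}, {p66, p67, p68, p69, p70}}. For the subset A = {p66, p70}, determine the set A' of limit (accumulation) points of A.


A' = {p66, p67, p68, p69}

For each x ∈ X, list the open sets U ∈ τ with x ∈ U, then check whether U ∩ (A ∖ {x}) ≠ ∅ for every such U.
  x = p66: opens ∋ x are {p66, p67, p68, p70}, {p66, p67, p68, p69, p70}; each meets A ∖ {p66}, so x IS a limit point.
  x = p67: opens ∋ x are {p67, p68, p70}, {p66, p67, p68, p70}, {p66, p67, p68, p69, p70}; each meets A ∖ {p67}, so x IS a limit point.
  x = p68: opens ∋ x are {p67, p68, p70}, {p66, p67, p68, p70}, {p66, p67, p68, p69, p70}; each meets A ∖ {p68}, so x IS a limit point.
  x = p69: opens ∋ x are {p66, p67, p68, p69, p70}; each meets A ∖ {p69}, so x IS a limit point.
  x = p70: open {p67, p68, p70} ∋ x has {p67, p68, p70} ∩ (A ∖ {p70}) = ∅, so x is NOT a limit point.
Collecting: A' = {p66, p67, p68, p69}.


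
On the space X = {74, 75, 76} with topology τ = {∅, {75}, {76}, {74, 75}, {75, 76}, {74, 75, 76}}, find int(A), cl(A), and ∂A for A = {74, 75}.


int(A) = {74, 75}, cl(A) = {74, 75}, ∂A = ∅.

Closed sets in (X, τ) are complements of opens:
  closed(X, τ) = {∅, {74}, {76}, {74, 75}, {74, 76}, {74, 75, 76}}.
int(A) = ⋃ {U ∈ τ : U ⊆ A}. Opens contained in A: ∅, {75}, {74, 75}.
Taking the union of these: int(A) = {74, 75}.
cl(A) = ⋂ {C closed : A ⊆ C}. Closed sets containing A: {74, 75}, {74, 75, 76}.
Intersecting these: cl(A) = {74, 75}.
∂A = cl(A) ∖ int(A) = {74, 75} ∖ {74, 75} = ∅.


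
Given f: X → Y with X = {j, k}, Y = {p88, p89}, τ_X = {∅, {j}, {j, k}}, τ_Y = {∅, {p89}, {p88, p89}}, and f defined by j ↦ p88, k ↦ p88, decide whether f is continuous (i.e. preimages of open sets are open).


f IS continuous.

Compute f^{-1}(U) for each U ∈ τ_Y:
  U = ∅: f^{-1}(U) = ∅ ∈ τ_X ✓.
  U = {p89}: f^{-1}(U) = ∅ ∈ τ_X ✓.
  U = {p88, p89}: f^{-1}(U) = {j, k} ∈ τ_X ✓.
Every preimage lies in τ_X, so f IS continuous.


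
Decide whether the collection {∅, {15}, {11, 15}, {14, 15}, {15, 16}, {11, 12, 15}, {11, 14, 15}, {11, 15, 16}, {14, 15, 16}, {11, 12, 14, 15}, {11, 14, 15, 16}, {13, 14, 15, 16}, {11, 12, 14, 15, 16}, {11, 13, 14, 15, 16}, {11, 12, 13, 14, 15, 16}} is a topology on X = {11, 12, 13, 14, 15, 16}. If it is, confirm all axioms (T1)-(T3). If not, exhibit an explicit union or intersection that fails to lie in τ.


τ is NOT a topology on X.

Axiom (T1): ∅ ∈ τ? Yes; X ∈ τ? Yes.
Axiom (T2/T3): check pairwise unions and intersections of members of τ.
Counterexample for (T2): {15, 16} ∪ {11, 12, 15} = {11, 12, 15, 16} ∉ τ. Therefore τ is NOT a topology.


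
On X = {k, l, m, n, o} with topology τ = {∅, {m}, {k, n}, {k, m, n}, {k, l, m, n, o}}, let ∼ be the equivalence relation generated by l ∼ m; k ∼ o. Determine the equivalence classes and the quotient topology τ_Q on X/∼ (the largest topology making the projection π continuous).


X/∼ = {[k=o], [l=m], [n]}; |τ_Q| = 2.

Equivalence classes: [k=o], [l=m], [n].
Quotient map π: X → X/∼ sends k ↦ [k=o], l ↦ [l=m], m ↦ [l=m], n ↦ [n], o ↦ [k=o].
For each subset V ⊆ X/∼, compute π^{-1}(V) ⊆ X and check whether π^{-1}(V) ∈ τ. V is open in τ_Q iff π^{-1}(V) ∈ τ.
  V = {}: π^{-1}(V) = ∅ ∈ τ ✓.
  V = {[k=o]}: π^{-1}(V) = {k, o} ∉ τ ✗.
  V = {[l=m]}: π^{-1}(V) = {l, m} ∉ τ ✗.
  V = {[k=o], [l=m]}: π^{-1}(V) = {k, l, m, o} ∉ τ ✗.
  V = {[n]}: π^{-1}(V) = {n} ∉ τ ✗.
  V = {[k=o], [n]}: π^{-1}(V) = {k, n, o} ∉ τ ✗.
  V = {[l=m], [n]}: π^{-1}(V) = {l, m, n} ∉ τ ✗.
  V = {[k=o], [l=m], [n]}: π^{-1}(V) = {k, l, m, n, o} ∈ τ ✓.
Open sets in the quotient: τ_Q = {{}, {[k=o], [l=m], [n]}} (2 elements).


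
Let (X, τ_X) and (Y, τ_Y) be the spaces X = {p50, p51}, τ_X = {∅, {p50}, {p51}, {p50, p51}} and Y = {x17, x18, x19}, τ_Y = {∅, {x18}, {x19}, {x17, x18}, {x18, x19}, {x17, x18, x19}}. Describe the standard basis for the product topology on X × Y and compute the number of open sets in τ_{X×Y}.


Basis B = {∅ × ∅, {p50} × {x18}, {p50} × {x19}, {p51} × {x18}, {p51} × {x19}, {p50} × {x17, x18}, {p50} × {x18, x19}, {p50, p51} × {x18}, {p50, p51} × {x19}, {p51} × {x17, x18}, {p51} × {x18, x19}, {p50} × {x17, x18, x19}, {p51} × {x17, x18, x19}, {p50, p51} × {x17, x18}, {p50, p51} × {x18, x19}, {p50, p51} × {x17, x18, x19}}; |τ_{X×Y}| = 36.

Enumerate products U × V with U ∈ τ_X, V ∈ τ_Y (deduplicated):
  ∅ × ∅ = {} (∅)
  {p50} × {x18} = {(p50,x18)}
  {p50} × {x19} = {(p50,x19)}
  {p51} × {x18} = {(p51,x18)}
  {p51} × {x19} = {(p51,x19)}
  {p50} × {x17, x18} = {(p50,x17), (p50,x18)}
  {p50} × {x18, x19} = {(p50,x18), (p50,x19)}
  {p50, p51} × {x18} = {(p50,x18), (p51,x18)}
  {p50, p51} × {x19} = {(p50,x19), (p51,x19)}
  {p51} × {x17, x18} = {(p51,x17), (p51,x18)}
  {p51} × {x18, x19} = {(p51,x18), (p51,x19)}
  {p50} × {x17, x18, x19} = {(p50,x17), (p50,x18), (p50,x19)}
  {p51} × {x17, x18, x19} = {(p51,x17), (p51,x18), (p51,x19)}
  {p50, p51} × {x17, x18} = {(p50,x17), (p50,x18), (p51,x17), (p51,x18)}
  {p50, p51} × {x18, x19} = {(p50,x18), (p50,x19), (p51,x18), (p51,x19)}
  {p50, p51} × {x17, x18, x19} = {(p50,x17), (p50,x18), (p50,x19), (p51,x17), (p51,x18), (p51,x19)}
These 16 distinct sets form the basis B.
Close under arbitrary unions to get τ_{X×Y}; counting gives |τ_{X×Y}| = 36.


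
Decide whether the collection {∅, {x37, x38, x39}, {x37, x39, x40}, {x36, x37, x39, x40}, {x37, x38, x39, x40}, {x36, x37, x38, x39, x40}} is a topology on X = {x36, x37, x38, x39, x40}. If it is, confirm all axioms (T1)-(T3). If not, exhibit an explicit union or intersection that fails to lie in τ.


τ is NOT a topology on X.

Axiom (T1): ∅ ∈ τ? Yes; X ∈ τ? Yes.
Axiom (T2/T3): check pairwise unions and intersections of members of τ.
Counterexample for (T3): {x37, x38, x39} ∩ {x37, x39, x40} = {x37, x39} ∉ τ. Therefore τ is NOT a topology.


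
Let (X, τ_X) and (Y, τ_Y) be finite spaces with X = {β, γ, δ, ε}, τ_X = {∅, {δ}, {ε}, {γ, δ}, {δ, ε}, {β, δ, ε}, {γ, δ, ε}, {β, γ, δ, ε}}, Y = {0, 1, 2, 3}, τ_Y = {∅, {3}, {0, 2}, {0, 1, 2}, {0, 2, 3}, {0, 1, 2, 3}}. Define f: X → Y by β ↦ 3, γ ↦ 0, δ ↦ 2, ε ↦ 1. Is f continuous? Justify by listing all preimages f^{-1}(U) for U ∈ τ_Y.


f is NOT continuous.

Compute f^{-1}(U) for each U ∈ τ_Y:
  U = ∅: f^{-1}(U) = ∅ ∈ τ_X ✓.
  U = {3}: f^{-1}(U) = {β} ∉ τ_X ✗.
  U = {0, 2}: f^{-1}(U) = {γ, δ} ∈ τ_X ✓.
  U = {0, 1, 2}: f^{-1}(U) = {γ, δ, ε} ∈ τ_X ✓.
  U = {0, 2, 3}: f^{-1}(U) = {β, γ, δ} ∉ τ_X ✗.
  U = {0, 1, 2, 3}: f^{-1}(U) = {β, γ, δ, ε} ∈ τ_X ✓.
Found U = {3} with f^{-1}(U) = {β} not in τ_X. Therefore f is NOT continuous.


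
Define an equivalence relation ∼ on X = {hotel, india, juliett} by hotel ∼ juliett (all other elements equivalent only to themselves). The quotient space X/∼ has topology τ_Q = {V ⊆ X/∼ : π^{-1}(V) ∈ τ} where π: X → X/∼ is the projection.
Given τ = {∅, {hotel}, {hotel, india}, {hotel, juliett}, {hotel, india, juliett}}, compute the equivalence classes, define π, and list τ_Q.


X/∼ = {[hotel=juliett], [india]}; |τ_Q| = 3.

Equivalence classes: [hotel=juliett], [india].
Quotient map π: X → X/∼ sends hotel ↦ [hotel=juliett], india ↦ [india], juliett ↦ [hotel=juliett].
For each subset V ⊆ X/∼, compute π^{-1}(V) ⊆ X and check whether π^{-1}(V) ∈ τ. V is open in τ_Q iff π^{-1}(V) ∈ τ.
  V = {}: π^{-1}(V) = ∅ ∈ τ ✓.
  V = {[hotel=juliett]}: π^{-1}(V) = {hotel, juliett} ∈ τ ✓.
  V = {[india]}: π^{-1}(V) = {india} ∉ τ ✗.
  V = {[hotel=juliett], [india]}: π^{-1}(V) = {hotel, india, juliett} ∈ τ ✓.
Open sets in the quotient: τ_Q = {{}, {[hotel=juliett]}, {[hotel=juliett], [india]}} (3 elements).


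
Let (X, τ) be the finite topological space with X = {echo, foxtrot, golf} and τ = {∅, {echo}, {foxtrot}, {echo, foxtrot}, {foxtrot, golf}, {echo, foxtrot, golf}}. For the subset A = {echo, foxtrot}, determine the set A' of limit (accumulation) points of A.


A' = {golf}

For each x ∈ X, list the open sets U ∈ τ with x ∈ U, then check whether U ∩ (A ∖ {x}) ≠ ∅ for every such U.
  x = echo: open {echo} ∋ x has {echo} ∩ (A ∖ {echo}) = ∅, so x is NOT a limit point.
  x = foxtrot: open {foxtrot} ∋ x has {foxtrot} ∩ (A ∖ {foxtrot}) = ∅, so x is NOT a limit point.
  x = golf: opens ∋ x are {foxtrot, golf}, {echo, foxtrot, golf}; each meets A ∖ {golf}, so x IS a limit point.
Collecting: A' = {golf}.
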